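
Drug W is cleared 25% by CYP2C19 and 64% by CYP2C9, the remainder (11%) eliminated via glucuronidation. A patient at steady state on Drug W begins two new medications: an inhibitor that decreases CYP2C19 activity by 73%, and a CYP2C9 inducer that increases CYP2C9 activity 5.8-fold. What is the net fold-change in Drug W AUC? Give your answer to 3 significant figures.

0.257

The CYP2C19 pathway (25% of clearance) drops to 0.27× activity: 0.25 × 0.27 = 0.0675.
The CYP2C9 pathway (64% of clearance) is boosted to 5.8× activity: 0.64 × 5.8 = 3.712.
Non-CYP routes (11%) are unchanged.
CL_new/CL_old = 0.0675 + 3.712 + 0.11 = 3.8895.
Because AUC varies inversely with clearance, the combined effect is 1 / 3.8895 = 0.257.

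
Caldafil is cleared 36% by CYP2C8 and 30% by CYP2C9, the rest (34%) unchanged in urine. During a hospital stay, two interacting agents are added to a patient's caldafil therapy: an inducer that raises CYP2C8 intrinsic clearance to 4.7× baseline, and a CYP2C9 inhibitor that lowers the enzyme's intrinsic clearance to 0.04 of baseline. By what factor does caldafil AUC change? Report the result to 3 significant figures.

0.489

The CYP2C8 pathway (36% of clearance) increases to 4.7× activity: 0.36 × 4.7 = 1.692.
The CYP2C9 pathway (30% of clearance) is reduced to 0.04× activity: 0.3 × 0.04 = 0.012.
The remaining 34% of clearance is unaffected.
Relative clearance = 1.692 + 0.012 + 0.34 = 2.044.
Net AUC ratio = 1 / 2.044 = 0.489.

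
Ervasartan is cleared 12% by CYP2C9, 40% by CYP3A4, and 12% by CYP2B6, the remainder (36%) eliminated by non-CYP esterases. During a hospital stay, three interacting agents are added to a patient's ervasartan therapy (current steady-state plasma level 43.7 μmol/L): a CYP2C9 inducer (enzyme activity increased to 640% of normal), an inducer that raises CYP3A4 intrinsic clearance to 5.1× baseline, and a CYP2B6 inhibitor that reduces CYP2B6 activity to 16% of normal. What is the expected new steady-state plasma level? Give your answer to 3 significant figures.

13.7 μmol/L

The CYP2C9 pathway (12% of clearance) increases to 6.4× activity: 0.12 × 6.4 = 0.768.
The CYP3A4 pathway (40% of clearance) is boosted to 5.1× activity: 0.4 × 5.1 = 2.04.
The CYP2B6 pathway (12% of clearance) is reduced to 0.16× activity: 0.12 × 0.16 = 0.0192.
The remaining 36% of clearance is unaffected.
Relative clearance = 0.768 + 2.04 + 0.0192 + 0.36 = 3.1872.
Steady-state plasma level ∝ 1/CL: new value = 43.7 / 3.1872 = 13.7 μmol/L.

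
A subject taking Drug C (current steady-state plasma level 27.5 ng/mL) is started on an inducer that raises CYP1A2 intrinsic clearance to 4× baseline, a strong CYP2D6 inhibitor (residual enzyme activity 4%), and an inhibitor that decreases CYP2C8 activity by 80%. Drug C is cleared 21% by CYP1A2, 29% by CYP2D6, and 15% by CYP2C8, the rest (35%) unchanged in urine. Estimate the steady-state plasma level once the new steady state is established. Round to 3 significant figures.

The CYP1A2 pathway (21% of clearance) is boosted to 4× activity: 0.21 × 4 = 0.84.
The CYP2D6 pathway (29% of clearance) falls to 0.04× activity: 0.29 × 0.04 = 0.0116.
The CYP2C8 pathway (15% of clearance) falls to 0.2× activity: 0.15 × 0.2 = 0.03.
The remaining 35% of clearance is unaffected.
New clearance relative to baseline: 0.84 + 0.0116 + 0.03 + 0.35 = 1.2316.
New steady-state plasma level = 27.5 / 1.2316 = 22.3 ng/mL (concentration scales inversely with clearance).

22.3 ng/mL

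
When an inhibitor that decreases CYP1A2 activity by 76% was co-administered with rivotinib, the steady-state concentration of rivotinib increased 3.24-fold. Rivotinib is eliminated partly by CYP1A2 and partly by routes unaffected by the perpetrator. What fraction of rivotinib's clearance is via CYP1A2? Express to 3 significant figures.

Let x = fm,CYP1A2. Because steady-state concentration ∝ 1/CL, relative clearance fell to 1/3.24 = 0.3086.
Only the CYP1A2 route changed, so 0.3086 = x·0.24 + (1 − x), giving x = 0.910.

0.910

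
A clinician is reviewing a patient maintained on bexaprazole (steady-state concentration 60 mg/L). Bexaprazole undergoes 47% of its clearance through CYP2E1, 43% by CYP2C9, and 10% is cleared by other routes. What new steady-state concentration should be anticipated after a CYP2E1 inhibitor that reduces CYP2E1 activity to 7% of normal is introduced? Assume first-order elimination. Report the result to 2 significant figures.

The CYP2E1 pathway (47% of clearance) falls to 0.07× activity: 0.47 × 0.07 = 0.0329.
CYP2C9 (43%) and the residual 10% are unaffected.
New clearance relative to baseline: 0.0329 + 0.43 + 0.1 = 0.5629.
New steady-state concentration = baseline ÷ relative clearance = 60 / 0.5629 = 1.1 × 10² mg/L.

1.1 × 10² mg/L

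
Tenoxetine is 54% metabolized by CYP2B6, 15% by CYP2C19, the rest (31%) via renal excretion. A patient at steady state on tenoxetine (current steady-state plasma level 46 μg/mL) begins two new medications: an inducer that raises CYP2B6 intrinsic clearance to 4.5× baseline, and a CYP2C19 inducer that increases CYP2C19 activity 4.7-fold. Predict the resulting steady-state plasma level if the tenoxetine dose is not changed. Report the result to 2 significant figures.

13 μg/mL

The CYP2B6 pathway (54% of clearance) rises to 4.5× activity: 0.54 × 4.5 = 2.43.
The CYP2C19 pathway (15% of clearance) increases to 4.7× activity: 0.15 × 4.7 = 0.705.
Non-CYP routes (31%) are unchanged.
CL_new/CL_old = 2.43 + 0.705 + 0.31 = 3.445.
Dividing the baseline by the relative clearance: 46 / 3.445 = 13 μg/mL.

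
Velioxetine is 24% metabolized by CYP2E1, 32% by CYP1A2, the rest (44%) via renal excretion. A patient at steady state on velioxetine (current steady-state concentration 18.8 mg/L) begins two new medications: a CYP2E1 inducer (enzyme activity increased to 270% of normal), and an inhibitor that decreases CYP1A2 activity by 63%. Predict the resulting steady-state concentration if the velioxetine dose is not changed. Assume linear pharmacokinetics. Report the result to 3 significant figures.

The CYP2E1 pathway (24% of clearance) increases to 2.7× activity: 0.24 × 2.7 = 0.648.
The CYP1A2 pathway (32% of clearance) is reduced to 0.37× activity: 0.32 × 0.37 = 0.1184.
Non-CYP routes (44%) are unchanged.
Relative clearance = 0.648 + 0.1184 + 0.44 = 1.2064.
New steady-state concentration = 18.8 / 1.2064 = 15.6 mg/L (concentration scales inversely with clearance).

15.6 mg/L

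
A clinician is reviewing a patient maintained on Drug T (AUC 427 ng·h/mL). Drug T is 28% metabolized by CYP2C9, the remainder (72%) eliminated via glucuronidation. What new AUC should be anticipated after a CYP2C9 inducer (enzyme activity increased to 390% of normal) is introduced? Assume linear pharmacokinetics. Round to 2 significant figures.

The CYP2C9 pathway (28% of clearance) increases to 3.9× activity: 0.28 × 3.9 = 1.092.
The remaining 72% of clearance is unaffected.
New clearance relative to baseline: 1.092 + 0.72 = 1.812.
With dosing unchanged, AUC scales as 1/CL: 427 / 1.812 = 2.4 × 10² ng·h/mL.

2.4 × 10² ng·h/mL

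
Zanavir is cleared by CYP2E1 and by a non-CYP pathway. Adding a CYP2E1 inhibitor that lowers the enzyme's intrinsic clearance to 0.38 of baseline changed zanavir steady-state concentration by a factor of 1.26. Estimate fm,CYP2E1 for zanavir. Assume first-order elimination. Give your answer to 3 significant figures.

CL'/CL = 1 / 1.26 = 0.7937
0.38·fm + (1 − fm) = 0.7937
fm = (0.7937 − 1) / (0.38 − 1) = 0.333

0.333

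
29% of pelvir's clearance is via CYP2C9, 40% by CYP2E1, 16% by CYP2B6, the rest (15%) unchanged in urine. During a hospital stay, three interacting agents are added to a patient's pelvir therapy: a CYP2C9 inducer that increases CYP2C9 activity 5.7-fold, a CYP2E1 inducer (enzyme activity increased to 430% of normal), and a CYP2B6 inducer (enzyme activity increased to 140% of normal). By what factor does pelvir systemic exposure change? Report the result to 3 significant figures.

CYP2C9: 0.29 × 5.7 = 1.653
CYP2E1: 0.4 × 4.3 = 1.72
CYP2B6: 0.16 × 1.4 = 0.224
Other: 0.15 (unchanged)
New clearance relative to baseline: 1.653 + 1.72 + 0.224 + 0.15 = 3.747.
Systemic exposure ∝ 1/CL: fold-change = 1 / 3.747 = 0.267.

0.267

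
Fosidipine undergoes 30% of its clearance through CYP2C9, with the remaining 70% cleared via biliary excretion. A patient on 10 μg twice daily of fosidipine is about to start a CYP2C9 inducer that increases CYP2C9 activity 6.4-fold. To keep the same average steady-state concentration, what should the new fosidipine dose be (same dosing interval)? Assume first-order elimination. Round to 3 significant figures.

26.2 μg

The CYP2C9 pathway (30% of clearance) is boosted to 6.4× activity: 0.3 × 6.4 = 1.92.
Non-CYP routes (70%) are unchanged.
CL_new/CL_old = 1.92 + 0.7 = 2.62.
Exposure is unchanged when dose changes in proportion to clearance. New dose = 10 μg × 2.62 = 26.2 μg.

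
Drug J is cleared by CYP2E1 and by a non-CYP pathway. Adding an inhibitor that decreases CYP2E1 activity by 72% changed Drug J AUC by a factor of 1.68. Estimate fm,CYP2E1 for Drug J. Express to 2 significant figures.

0.56

Call the CYP2E1 fraction fm. After the interaction, CL_new/CL_old = fm × 0.28 + (1 − fm).
AUC ratio = 1 / (new CL fraction), so new CL fraction = 1 / 1.68 = 0.5952.
fm × 0.28 + 1 − fm = 0.5952  ⇒  fm × (0.28 − 1) = −0.4048  ⇒  fm = 0.56.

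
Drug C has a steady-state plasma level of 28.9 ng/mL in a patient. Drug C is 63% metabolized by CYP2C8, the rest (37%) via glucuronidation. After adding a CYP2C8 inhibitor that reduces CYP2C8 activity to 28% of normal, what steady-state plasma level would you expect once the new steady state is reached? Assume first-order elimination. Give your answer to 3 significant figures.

The CYP2C8 pathway (63% of clearance) drops to 0.28× activity: 0.63 × 0.28 = 0.1764.
Non-CYP routes (37%) are unchanged.
CL_new/CL_old = 0.1764 + 0.37 = 0.5464.
New steady-state plasma level = baseline ÷ relative clearance = 28.9 / 0.5464 = 52.9 ng/mL.

52.9 ng/mL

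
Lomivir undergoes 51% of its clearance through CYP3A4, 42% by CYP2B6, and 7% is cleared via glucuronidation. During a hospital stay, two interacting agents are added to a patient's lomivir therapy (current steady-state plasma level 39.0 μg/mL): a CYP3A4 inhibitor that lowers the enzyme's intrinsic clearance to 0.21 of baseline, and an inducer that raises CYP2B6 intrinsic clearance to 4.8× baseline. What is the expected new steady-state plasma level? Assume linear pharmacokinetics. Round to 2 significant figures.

CYP3A4: 0.51 × 0.21 = 0.1071
CYP2B6: 0.42 × 4.8 = 2.016
Other: 0.07 (unchanged)
CL_new/CL_old = 0.1071 + 2.016 + 0.07 = 2.1931.
New steady-state plasma level = 39.0 / 2.1931 = 18 μg/mL (concentration scales inversely with clearance).

18 μg/mL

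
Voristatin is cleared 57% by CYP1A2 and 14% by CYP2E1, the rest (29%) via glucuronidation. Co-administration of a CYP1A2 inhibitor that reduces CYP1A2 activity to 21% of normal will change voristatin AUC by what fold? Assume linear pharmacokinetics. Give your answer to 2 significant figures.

CYP1A2: 0.57 × 0.21 = 0.1197
CYP2E1: 0.14 (unchanged)
Other: 0.29 (unchanged)
Relative clearance = 0.1197 + 0.14 + 0.29 = 0.5497.
Since AUC ∝ 1/CL, the ratio is 1 / 0.5497 = 1.8.

1.8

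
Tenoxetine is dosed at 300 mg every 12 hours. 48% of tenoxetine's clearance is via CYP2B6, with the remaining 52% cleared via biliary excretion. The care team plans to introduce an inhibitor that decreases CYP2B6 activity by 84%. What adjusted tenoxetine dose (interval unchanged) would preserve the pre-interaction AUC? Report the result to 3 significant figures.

The CYP2B6 pathway (48% of clearance) is reduced to 0.16× activity: 0.48 × 0.16 = 0.0768.
The remaining 52% of clearance is unaffected.
CL_new/CL_old = 0.0768 + 0.52 = 0.5968.
To maintain the same steady-state level, dose must scale with clearance: new dose = 300 × 0.5968 = 179 mg.

179 mg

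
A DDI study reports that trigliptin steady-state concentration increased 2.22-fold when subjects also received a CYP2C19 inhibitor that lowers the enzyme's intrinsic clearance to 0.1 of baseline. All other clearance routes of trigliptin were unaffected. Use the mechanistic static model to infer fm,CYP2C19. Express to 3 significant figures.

Let fm be the CYP2C19 fraction. New clearance relative to baseline = fm × 0.1 + (1 − fm).
Steady-state concentration ratio = 1 / (new CL fraction), so new CL fraction = 1 / 2.22 = 0.4505.
fm × 0.1 + 1 − fm = 0.4505  ⇒  fm × (0.1 − 1) = −0.5495  ⇒  fm = 0.611.

0.611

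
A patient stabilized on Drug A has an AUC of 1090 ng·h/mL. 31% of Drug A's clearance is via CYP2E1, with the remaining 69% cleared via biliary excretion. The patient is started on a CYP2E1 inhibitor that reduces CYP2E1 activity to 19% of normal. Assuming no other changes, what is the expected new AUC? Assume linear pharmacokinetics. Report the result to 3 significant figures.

The CYP2E1 pathway (31% of clearance) is reduced to 0.19× activity: 0.31 × 0.19 = 0.0589.
The remaining 69% of clearance is unaffected.
New clearance relative to baseline: 0.0589 + 0.69 = 0.7489.
New AUC = baseline ÷ relative clearance = 1090 / 0.7489 = 1.46 × 10³ ng·h/mL.

1.46 × 10³ ng·h/mL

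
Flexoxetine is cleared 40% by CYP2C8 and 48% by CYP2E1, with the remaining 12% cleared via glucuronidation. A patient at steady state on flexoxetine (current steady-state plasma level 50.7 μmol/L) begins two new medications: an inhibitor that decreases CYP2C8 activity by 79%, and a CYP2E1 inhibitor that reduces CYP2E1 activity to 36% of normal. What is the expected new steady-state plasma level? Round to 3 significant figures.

135 μmol/L

The CYP2C8 pathway (40% of clearance) drops to 0.21× activity: 0.4 × 0.21 = 0.084.
The CYP2E1 pathway (48% of clearance) falls to 0.36× activity: 0.48 × 0.36 = 0.1728.
The remaining 12% of clearance is unaffected.
CL_new/CL_old = 0.084 + 0.1728 + 0.12 = 0.3768.
Dividing the baseline by the relative clearance: 50.7 / 0.3768 = 135 μmol/L.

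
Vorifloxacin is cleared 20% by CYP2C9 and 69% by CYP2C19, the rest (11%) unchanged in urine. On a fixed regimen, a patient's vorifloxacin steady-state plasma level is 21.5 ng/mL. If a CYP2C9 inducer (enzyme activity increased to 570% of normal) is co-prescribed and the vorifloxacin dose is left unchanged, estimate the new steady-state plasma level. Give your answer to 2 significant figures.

The CYP2C9 pathway (20% of clearance) increases to 5.7× activity: 0.2 × 5.7 = 1.14.
CYP2C19 (69%) and the residual 11% are unaffected.
CL_new/CL_old = 1.14 + 0.69 + 0.11 = 1.94.
New steady-state plasma level = baseline ÷ relative clearance = 21.5 / 1.94 = 11 ng/mL.

11 ng/mL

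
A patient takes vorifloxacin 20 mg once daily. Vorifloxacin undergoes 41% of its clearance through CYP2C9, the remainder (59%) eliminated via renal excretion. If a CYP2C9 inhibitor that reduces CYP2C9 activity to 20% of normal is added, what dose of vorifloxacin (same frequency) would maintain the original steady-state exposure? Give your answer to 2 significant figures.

The CYP2C9 pathway (41% of clearance) is reduced to 0.2× activity: 0.41 × 0.2 = 0.082.
The remaining 59% of clearance is unaffected.
CL_new/CL_old = 0.082 + 0.59 = 0.672.
To maintain the same steady-state level, dose must scale with clearance: new dose = 20 × 0.672 = 13 mg.

13 mg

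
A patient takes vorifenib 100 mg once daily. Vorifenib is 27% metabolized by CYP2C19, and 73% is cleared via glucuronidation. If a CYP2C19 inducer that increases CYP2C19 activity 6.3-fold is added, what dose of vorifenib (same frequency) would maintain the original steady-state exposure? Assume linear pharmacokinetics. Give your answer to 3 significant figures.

243 mg

The CYP2C19 pathway (27% of clearance) rises to 6.3× activity: 0.27 × 6.3 = 1.701.
The remaining 73% of clearance is unaffected.
CL_new/CL_old = 1.701 + 0.73 = 2.431.
Exposure is unchanged when dose changes in proportion to clearance. New dose = 100 mg × 2.431 = 243 mg.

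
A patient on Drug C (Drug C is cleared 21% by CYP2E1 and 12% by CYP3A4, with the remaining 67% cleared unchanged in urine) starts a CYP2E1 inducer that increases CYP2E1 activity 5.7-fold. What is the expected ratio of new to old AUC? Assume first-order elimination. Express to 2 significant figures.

0.50

The CYP2E1 pathway (21% of clearance) rises to 5.7× activity: 0.21 × 5.7 = 1.197.
CYP3A4 (12%) and the residual 67% are unaffected.
Relative clearance = 1.197 + 0.12 + 0.67 = 1.987.
Since AUC ∝ 1/CL, the ratio is 1 / 1.987 = 0.50.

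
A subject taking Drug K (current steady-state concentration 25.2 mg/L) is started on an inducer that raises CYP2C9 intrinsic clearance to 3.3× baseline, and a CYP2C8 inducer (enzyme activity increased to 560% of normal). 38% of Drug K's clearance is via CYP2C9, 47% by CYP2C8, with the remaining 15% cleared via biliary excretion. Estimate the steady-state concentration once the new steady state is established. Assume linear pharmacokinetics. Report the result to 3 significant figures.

6.24 mg/L

CYP2C9: 0.38 × 3.3 = 1.254
CYP2C8: 0.47 × 5.6 = 2.632
Other: 0.15 (unchanged)
New clearance relative to baseline: 1.254 + 2.632 + 0.15 = 4.036.
New steady-state concentration = 25.2 / 4.036 = 6.24 mg/L (concentration scales inversely with clearance).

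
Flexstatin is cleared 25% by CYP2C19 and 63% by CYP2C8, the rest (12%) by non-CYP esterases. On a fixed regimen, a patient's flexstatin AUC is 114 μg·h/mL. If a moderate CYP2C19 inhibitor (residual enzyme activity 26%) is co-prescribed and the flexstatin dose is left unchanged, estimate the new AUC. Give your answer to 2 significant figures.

1.4 × 10² μg·h/mL

The CYP2C19 pathway (25% of clearance) is reduced to 0.26× activity: 0.25 × 0.26 = 0.065.
CYP2C8 (63%) and the residual 12% are unaffected.
CL_new/CL_old = 0.065 + 0.63 + 0.12 = 0.815.
AUC ∝ 1/CL, so new value = 114 / 0.815 = 1.4 × 10² μg·h/mL.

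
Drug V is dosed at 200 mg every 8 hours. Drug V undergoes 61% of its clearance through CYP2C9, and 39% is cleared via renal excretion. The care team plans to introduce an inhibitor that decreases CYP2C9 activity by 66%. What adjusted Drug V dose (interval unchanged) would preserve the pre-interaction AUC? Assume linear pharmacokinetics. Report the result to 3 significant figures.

119 mg

The CYP2C9 pathway (61% of clearance) falls to 0.34× activity: 0.61 × 0.34 = 0.2074.
Non-CYP routes (39%) are unchanged.
New clearance relative to baseline: 0.2074 + 0.39 = 0.5974.
Css,avg = (dose rate)/CL, so holding Css fixed requires dose ∝ CL: 200 × 0.5974 = 119 mg.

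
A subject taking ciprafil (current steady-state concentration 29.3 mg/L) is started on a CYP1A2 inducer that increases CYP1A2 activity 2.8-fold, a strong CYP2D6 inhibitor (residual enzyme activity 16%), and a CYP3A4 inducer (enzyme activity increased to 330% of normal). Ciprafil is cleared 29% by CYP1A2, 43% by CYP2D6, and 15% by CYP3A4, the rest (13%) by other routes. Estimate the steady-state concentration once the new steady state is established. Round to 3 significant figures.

19.5 mg/L

The CYP1A2 pathway (29% of clearance) is boosted to 2.8× activity: 0.29 × 2.8 = 0.812.
The CYP2D6 pathway (43% of clearance) falls to 0.16× activity: 0.43 × 0.16 = 0.0688.
The CYP3A4 pathway (15% of clearance) increases to 3.3× activity: 0.15 × 3.3 = 0.495.
Non-CYP routes (13%) are unchanged.
New clearance relative to baseline: 0.812 + 0.0688 + 0.495 + 0.13 = 1.5058.
New steady-state concentration = 29.3 / 1.5058 = 19.5 mg/L (concentration scales inversely with clearance).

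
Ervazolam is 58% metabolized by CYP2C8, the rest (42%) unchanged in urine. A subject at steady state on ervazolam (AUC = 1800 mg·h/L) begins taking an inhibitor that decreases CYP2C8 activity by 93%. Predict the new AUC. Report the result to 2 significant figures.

CYP2C8: 0.58 × 0.07 = 0.0406
Other: 0.42 (unchanged)
Relative clearance = 0.0406 + 0.42 = 0.4606.
With dosing unchanged, AUC scales as 1/CL: 1800 / 0.4606 = 3.9 × 10³ mg·h/L.

3.9 × 10³ mg·h/L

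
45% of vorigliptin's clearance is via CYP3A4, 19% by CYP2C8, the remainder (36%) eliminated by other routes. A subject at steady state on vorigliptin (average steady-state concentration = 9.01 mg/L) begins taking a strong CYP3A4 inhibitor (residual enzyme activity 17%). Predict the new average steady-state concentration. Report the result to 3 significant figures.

The CYP3A4 pathway (45% of clearance) drops to 0.17× activity: 0.45 × 0.17 = 0.0765.
CYP2C8 (19%) and the residual 36% are unaffected.
New clearance relative to baseline: 0.0765 + 0.19 + 0.36 = 0.6265.
With dosing unchanged, average steady-state concentration scales as 1/CL: 9.01 / 0.6265 = 14.4 mg/L.

14.4 mg/L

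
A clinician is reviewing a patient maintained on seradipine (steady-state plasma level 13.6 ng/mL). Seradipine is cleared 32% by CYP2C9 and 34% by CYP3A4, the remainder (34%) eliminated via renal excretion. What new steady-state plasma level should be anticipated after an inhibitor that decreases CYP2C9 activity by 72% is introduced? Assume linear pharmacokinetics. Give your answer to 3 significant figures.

17.7 ng/mL

CYP2C9: 0.32 × 0.28 = 0.0896
CYP3A4: 0.34 (unchanged)
Other: 0.34 (unchanged)
New clearance relative to baseline: 0.0896 + 0.34 + 0.34 = 0.7696.
With dosing unchanged, steady-state plasma level scales as 1/CL: 13.6 / 0.7696 = 17.7 ng/mL.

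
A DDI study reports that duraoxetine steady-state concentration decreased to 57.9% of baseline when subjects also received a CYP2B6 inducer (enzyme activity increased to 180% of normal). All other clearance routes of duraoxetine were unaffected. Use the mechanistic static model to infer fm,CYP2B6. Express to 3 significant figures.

0.909

Call the CYP2B6 fraction fm. After the interaction, CL_new/CL_old = fm × 1.8 + (1 − fm).
Steady-state concentration ratio = 1 / (new CL fraction), so new CL fraction = 1 / 0.579 = 1.727.
fm × 1.8 + 1 − fm = 1.727  ⇒  fm × (1.8 − 1) = 0.7271  ⇒  fm = 0.909.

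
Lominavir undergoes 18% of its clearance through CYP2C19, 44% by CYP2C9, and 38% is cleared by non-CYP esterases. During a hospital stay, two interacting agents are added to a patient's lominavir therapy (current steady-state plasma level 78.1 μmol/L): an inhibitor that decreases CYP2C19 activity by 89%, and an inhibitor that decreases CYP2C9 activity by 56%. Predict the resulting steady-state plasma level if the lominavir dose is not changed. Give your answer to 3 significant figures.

132 μmol/L

The CYP2C19 pathway (18% of clearance) is reduced to 0.11× activity: 0.18 × 0.11 = 0.0198.
The CYP2C9 pathway (44% of clearance) is reduced to 0.44× activity: 0.44 × 0.44 = 0.1936.
The remaining 38% of clearance is unaffected.
CL_new/CL_old = 0.0198 + 0.1936 + 0.38 = 0.5934.
New steady-state plasma level = 78.1 / 0.5934 = 132 μmol/L (concentration scales inversely with clearance).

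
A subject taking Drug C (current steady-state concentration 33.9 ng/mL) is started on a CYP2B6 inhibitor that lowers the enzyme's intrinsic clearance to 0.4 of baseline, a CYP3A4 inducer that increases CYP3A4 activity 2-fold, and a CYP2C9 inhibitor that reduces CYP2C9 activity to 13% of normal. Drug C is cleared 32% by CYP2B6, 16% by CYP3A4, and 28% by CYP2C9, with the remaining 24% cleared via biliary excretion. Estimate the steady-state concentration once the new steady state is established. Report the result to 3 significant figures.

46.8 ng/mL

The CYP2B6 pathway (32% of clearance) drops to 0.4× activity: 0.32 × 0.4 = 0.128.
The CYP3A4 pathway (16% of clearance) rises to 2× activity: 0.16 × 2 = 0.32.
The CYP2C9 pathway (28% of clearance) falls to 0.13× activity: 0.28 × 0.13 = 0.0364.
The remaining 24% of clearance is unaffected.
CL_new/CL_old = 0.128 + 0.32 + 0.0364 + 0.24 = 0.7244.
Dividing the baseline by the relative clearance: 33.9 / 0.7244 = 46.8 ng/mL.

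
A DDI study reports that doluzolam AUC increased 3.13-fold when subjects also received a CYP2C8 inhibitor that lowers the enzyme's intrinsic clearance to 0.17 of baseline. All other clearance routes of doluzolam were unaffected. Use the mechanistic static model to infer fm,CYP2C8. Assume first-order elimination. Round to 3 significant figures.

0.820

CL'/CL = 1 / 3.13 = 0.3195
0.17·fm + (1 − fm) = 0.3195
fm = (0.3195 − 1) / (0.17 − 1) = 0.820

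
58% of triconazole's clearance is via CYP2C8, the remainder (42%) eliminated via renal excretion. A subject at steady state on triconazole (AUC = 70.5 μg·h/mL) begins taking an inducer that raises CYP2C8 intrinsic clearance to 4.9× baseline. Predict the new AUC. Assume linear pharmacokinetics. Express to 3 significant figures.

CYP2C8: 0.58 × 4.9 = 2.842
Other: 0.42 (unchanged)
New clearance relative to baseline: 2.842 + 0.42 = 3.262.
New AUC = baseline ÷ relative clearance = 70.5 / 3.262 = 21.6 μg·h/mL.

21.6 μg·h/mL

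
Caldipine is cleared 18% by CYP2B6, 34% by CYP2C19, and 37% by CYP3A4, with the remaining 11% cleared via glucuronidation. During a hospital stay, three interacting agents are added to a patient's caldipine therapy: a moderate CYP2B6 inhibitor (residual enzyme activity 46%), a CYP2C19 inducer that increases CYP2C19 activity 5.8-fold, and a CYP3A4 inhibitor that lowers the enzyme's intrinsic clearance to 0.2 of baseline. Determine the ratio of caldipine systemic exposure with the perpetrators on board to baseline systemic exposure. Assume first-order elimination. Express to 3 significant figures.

The CYP2B6 pathway (18% of clearance) falls to 0.46× activity: 0.18 × 0.46 = 0.0828.
The CYP2C19 pathway (34% of clearance) increases to 5.8× activity: 0.34 × 5.8 = 1.972.
The CYP3A4 pathway (37% of clearance) drops to 0.2× activity: 0.37 × 0.2 = 0.074.
Non-CYP routes (11%) are unchanged.
New clearance relative to baseline: 0.0828 + 1.972 + 0.074 + 0.11 = 2.2388.
Systemic exposure ∝ 1/CL: fold-change = 1 / 2.2388 = 0.447.

0.447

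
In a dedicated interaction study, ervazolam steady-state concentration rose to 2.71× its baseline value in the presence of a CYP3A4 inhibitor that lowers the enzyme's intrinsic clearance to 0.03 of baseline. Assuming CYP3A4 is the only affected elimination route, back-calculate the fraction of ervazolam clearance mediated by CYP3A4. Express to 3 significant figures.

0.651

CL'/CL = 1 / 2.71 = 0.369
0.03·fm + (1 − fm) = 0.369
fm = (0.369 − 1) / (0.03 − 1) = 0.651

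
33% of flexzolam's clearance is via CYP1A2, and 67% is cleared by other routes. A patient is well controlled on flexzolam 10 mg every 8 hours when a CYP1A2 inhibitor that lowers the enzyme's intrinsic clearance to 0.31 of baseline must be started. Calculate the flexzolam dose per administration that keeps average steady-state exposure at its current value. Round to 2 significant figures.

The CYP1A2 pathway (33% of clearance) drops to 0.31× activity: 0.33 × 0.31 = 0.1023.
The remaining 67% of clearance is unaffected.
CL_new/CL_old = 0.1023 + 0.67 = 0.7723.
Exposure is unchanged when dose changes in proportion to clearance. New dose = 10 mg × 0.7723 = 7.7 mg.

7.7 mg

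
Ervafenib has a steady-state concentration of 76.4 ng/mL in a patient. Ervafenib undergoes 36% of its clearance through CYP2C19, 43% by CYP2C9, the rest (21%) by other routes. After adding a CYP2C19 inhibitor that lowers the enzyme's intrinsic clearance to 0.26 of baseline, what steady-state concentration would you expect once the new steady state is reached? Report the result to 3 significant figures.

104 ng/mL

CYP2C19: 0.36 × 0.26 = 0.0936
CYP2C9: 0.43 (unchanged)
Other: 0.21 (unchanged)
CL_new/CL_old = 0.0936 + 0.43 + 0.21 = 0.7336.
Steady-state concentration ∝ 1/CL, so new value = 76.4 / 0.7336 = 104 ng/mL.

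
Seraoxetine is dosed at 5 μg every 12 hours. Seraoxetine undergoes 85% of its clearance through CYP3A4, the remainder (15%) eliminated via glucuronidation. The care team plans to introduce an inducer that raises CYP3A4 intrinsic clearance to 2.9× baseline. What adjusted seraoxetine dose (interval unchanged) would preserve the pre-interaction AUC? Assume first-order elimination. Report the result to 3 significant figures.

CYP3A4: 0.85 × 2.9 = 2.465
Other: 0.15 (unchanged)
New clearance relative to baseline: 2.465 + 0.15 = 2.615.
Css,avg = (dose rate)/CL, so holding Css fixed requires dose ∝ CL: 5 × 2.615 = 13.1 μg.

13.1 μg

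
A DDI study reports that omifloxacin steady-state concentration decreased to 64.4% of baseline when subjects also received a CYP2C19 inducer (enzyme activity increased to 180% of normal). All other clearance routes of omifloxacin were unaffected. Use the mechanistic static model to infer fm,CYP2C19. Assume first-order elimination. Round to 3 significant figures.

Let fm be the CYP2C19 fraction. New clearance relative to baseline = fm × 1.8 + (1 − fm).
Steady-state concentration ratio = 1 / (new CL fraction), so new CL fraction = 1 / 0.644 = 1.553.
fm × 1.8 + 1 − fm = 1.553  ⇒  fm × (1.8 − 1) = 0.5528  ⇒  fm = 0.691.

0.691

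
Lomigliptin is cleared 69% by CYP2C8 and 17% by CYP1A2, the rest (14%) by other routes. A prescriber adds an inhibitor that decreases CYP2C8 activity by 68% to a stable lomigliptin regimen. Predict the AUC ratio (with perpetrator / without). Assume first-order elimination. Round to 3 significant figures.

The CYP2C8 pathway (69% of clearance) falls to 0.32× activity: 0.69 × 0.32 = 0.2208.
CYP1A2 (17%) and the residual 14% are unaffected.
New clearance relative to baseline: 0.2208 + 0.17 + 0.14 = 0.5308.
AUC is inversely proportional to clearance, so the fold-change is 1 / 0.5308 = 1.88.

1.88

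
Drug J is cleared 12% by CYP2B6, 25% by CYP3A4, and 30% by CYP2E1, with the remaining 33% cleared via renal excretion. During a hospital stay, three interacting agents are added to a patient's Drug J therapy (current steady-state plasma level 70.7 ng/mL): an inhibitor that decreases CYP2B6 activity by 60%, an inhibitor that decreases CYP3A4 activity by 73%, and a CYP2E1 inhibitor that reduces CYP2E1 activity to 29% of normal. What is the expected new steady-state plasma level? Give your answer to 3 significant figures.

133 ng/mL

The CYP2B6 pathway (12% of clearance) is reduced to 0.4× activity: 0.12 × 0.4 = 0.048.
The CYP3A4 pathway (25% of clearance) drops to 0.27× activity: 0.25 × 0.27 = 0.0675.
The CYP2E1 pathway (30% of clearance) drops to 0.29× activity: 0.3 × 0.29 = 0.087.
The remaining 33% of clearance is unaffected.
CL_new/CL_old = 0.048 + 0.0675 + 0.087 + 0.33 = 0.5325.
Dividing the baseline by the relative clearance: 70.7 / 0.5325 = 133 ng/mL.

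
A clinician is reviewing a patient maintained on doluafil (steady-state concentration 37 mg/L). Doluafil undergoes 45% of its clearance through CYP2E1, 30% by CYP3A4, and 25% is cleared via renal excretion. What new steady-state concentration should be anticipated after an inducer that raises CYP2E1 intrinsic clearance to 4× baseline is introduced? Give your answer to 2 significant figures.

The CYP2E1 pathway (45% of clearance) rises to 4× activity: 0.45 × 4 = 1.8.
CYP3A4 (30%) and the residual 25% are unaffected.
CL_new/CL_old = 1.8 + 0.3 + 0.25 = 2.35.
With dosing unchanged, steady-state concentration scales as 1/CL: 37 / 2.35 = 16 mg/L.

16 mg/L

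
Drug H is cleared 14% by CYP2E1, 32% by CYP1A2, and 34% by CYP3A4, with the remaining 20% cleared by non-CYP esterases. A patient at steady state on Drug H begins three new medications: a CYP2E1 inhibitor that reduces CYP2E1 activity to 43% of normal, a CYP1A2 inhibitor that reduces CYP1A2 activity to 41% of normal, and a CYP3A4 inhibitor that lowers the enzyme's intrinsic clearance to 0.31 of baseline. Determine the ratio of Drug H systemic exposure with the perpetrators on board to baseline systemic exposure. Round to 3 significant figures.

2.01

CYP2E1: 0.14 × 0.43 = 0.0602
CYP1A2: 0.32 × 0.41 = 0.1312
CYP3A4: 0.34 × 0.31 = 0.1054
Other: 0.2 (unchanged)
CL_new/CL_old = 0.0602 + 0.1312 + 0.1054 + 0.2 = 0.4968.
Systemic exposure ∝ 1/CL: fold-change = 1 / 0.4968 = 2.01.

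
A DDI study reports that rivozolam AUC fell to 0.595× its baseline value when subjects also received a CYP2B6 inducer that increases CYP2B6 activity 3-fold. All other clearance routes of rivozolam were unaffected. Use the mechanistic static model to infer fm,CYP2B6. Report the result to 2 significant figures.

Let fm be the CYP2B6 fraction. New clearance relative to baseline = fm × 3 + (1 − fm).
AUC ratio = 1 / (new CL fraction), so new CL fraction = 1 / 0.595 = 1.681.
fm × 3 + 1 − fm = 1.681  ⇒  fm × (3 − 1) = 0.6807  ⇒  fm = 0.34.

0.34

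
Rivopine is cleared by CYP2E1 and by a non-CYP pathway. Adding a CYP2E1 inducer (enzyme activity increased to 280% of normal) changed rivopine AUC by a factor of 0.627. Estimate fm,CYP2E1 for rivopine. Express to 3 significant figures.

CL'/CL = 1 / 0.627 = 1.595
2.8·fm + (1 − fm) = 1.595
fm = (1.595 − 1) / (2.8 − 1) = 0.330

0.330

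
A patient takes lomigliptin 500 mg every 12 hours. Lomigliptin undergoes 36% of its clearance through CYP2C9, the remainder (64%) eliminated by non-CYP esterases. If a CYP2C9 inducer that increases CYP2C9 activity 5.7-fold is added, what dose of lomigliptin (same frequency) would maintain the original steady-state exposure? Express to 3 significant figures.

1.35 × 10³ mg

The CYP2C9 pathway (36% of clearance) increases to 5.7× activity: 0.36 × 5.7 = 2.052.
Non-CYP routes (64%) are unchanged.
New clearance relative to baseline: 2.052 + 0.64 = 2.692.
Css,avg = (dose rate)/CL, so holding Css fixed requires dose ∝ CL: 500 × 2.692 = 1.35 × 10³ mg.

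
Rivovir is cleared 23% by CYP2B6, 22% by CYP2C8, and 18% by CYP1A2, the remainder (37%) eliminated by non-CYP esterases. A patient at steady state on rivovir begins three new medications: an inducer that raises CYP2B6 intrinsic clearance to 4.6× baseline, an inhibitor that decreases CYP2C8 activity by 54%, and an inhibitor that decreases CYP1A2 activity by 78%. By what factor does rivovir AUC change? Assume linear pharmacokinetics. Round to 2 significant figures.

0.64

The CYP2B6 pathway (23% of clearance) increases to 4.6× activity: 0.23 × 4.6 = 1.058.
The CYP2C8 pathway (22% of clearance) is reduced to 0.46× activity: 0.22 × 0.46 = 0.1012.
The CYP1A2 pathway (18% of clearance) falls to 0.22× activity: 0.18 × 0.22 = 0.0396.
Non-CYP routes (37%) are unchanged.
New clearance relative to baseline: 1.058 + 0.1012 + 0.0396 + 0.37 = 1.5688.
AUC ∝ 1/CL: fold-change = 1 / 1.5688 = 0.64.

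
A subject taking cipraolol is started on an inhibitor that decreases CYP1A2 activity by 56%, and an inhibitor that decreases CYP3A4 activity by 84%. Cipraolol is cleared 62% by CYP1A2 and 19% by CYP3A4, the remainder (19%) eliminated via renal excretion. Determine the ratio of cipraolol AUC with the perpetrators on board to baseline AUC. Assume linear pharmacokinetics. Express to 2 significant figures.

The CYP1A2 pathway (62% of clearance) is reduced to 0.44× activity: 0.62 × 0.44 = 0.2728.
The CYP3A4 pathway (19% of clearance) falls to 0.16× activity: 0.19 × 0.16 = 0.0304.
The remaining 19% of clearance is unaffected.
CL_new/CL_old = 0.2728 + 0.0304 + 0.19 = 0.4932.
Net AUC ratio = 1 / 0.4932 = 2.0.

2.0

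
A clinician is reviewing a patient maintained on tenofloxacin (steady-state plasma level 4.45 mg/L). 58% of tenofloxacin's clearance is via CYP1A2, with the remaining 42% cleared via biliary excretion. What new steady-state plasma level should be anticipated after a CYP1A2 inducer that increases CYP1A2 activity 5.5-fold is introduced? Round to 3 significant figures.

The CYP1A2 pathway (58% of clearance) rises to 5.5× activity: 0.58 × 5.5 = 3.19.
The remaining 42% of clearance is unaffected.
CL_new/CL_old = 3.19 + 0.42 = 3.61.
New steady-state plasma level = baseline ÷ relative clearance = 4.45 / 3.61 = 1.23 mg/L.

1.23 mg/L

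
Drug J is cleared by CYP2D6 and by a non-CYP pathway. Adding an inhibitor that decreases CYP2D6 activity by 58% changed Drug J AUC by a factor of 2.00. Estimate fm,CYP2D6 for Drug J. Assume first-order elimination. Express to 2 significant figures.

Call the CYP2D6 fraction fm. After the interaction, CL_new/CL_old = fm × 0.42 + (1 − fm).
AUC ratio = 1 / (new CL fraction), so new CL fraction = 1 / 2.00 = 0.5.
fm × 0.42 + 1 − fm = 0.5  ⇒  fm × (0.42 − 1) = −0.5  ⇒  fm = 0.86.

0.86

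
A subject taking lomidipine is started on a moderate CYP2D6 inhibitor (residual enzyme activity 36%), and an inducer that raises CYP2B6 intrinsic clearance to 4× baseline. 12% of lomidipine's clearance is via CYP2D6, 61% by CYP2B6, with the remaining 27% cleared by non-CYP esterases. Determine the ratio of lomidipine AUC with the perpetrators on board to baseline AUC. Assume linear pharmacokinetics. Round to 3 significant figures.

0.363

The CYP2D6 pathway (12% of clearance) falls to 0.36× activity: 0.12 × 0.36 = 0.0432.
The CYP2B6 pathway (61% of clearance) increases to 4× activity: 0.61 × 4 = 2.44.
Non-CYP routes (27%) are unchanged.
CL_new/CL_old = 0.0432 + 2.44 + 0.27 = 2.7532.
AUC ∝ 1/CL: fold-change = 1 / 2.7532 = 0.363.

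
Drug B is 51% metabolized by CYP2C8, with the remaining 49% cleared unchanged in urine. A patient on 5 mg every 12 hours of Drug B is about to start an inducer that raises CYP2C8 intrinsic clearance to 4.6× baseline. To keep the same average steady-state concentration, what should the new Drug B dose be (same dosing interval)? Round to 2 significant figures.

14 mg

The CYP2C8 pathway (51% of clearance) rises to 4.6× activity: 0.51 × 4.6 = 2.346.
The remaining 49% of clearance is unaffected.
Relative clearance = 2.346 + 0.49 = 2.836.
To maintain the same steady-state level, dose must scale with clearance: new dose = 5 × 2.836 = 14 mg.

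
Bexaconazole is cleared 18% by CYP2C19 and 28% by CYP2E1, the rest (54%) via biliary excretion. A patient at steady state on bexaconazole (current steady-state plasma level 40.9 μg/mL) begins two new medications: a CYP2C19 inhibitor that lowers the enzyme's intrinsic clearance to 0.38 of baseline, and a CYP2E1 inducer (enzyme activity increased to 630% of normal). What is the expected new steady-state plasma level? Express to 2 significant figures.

17 μg/mL

The CYP2C19 pathway (18% of clearance) falls to 0.38× activity: 0.18 × 0.38 = 0.0684.
The CYP2E1 pathway (28% of clearance) increases to 6.3× activity: 0.28 × 6.3 = 1.764.
The remaining 54% of clearance is unaffected.
Relative clearance = 0.0684 + 1.764 + 0.54 = 2.3724.
Dividing the baseline by the relative clearance: 40.9 / 2.3724 = 17 μg/mL.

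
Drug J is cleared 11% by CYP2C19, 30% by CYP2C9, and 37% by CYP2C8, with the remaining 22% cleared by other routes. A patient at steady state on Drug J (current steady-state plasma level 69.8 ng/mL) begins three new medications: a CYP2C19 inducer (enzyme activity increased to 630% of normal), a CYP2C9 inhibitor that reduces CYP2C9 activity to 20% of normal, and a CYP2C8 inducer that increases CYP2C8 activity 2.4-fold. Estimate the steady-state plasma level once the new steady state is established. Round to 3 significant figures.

37.5 ng/mL

CYP2C19: 0.11 × 6.3 = 0.693
CYP2C9: 0.3 × 0.2 = 0.06
CYP2C8: 0.37 × 2.4 = 0.888
Other: 0.22 (unchanged)
CL_new/CL_old = 0.693 + 0.06 + 0.888 + 0.22 = 1.861.
Dividing the baseline by the relative clearance: 69.8 / 1.861 = 37.5 ng/mL.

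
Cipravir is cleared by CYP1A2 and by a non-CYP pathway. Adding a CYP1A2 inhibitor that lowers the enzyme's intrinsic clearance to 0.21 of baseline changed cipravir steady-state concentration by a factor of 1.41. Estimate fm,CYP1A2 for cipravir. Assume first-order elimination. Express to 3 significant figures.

Write x for the fraction cleared via CYP1A2. The observed steady-state concentration change means clearance fell to 1/1.41 = 0.7092 of baseline.
Only the CYP1A2 route changed, so 0.7092 = x·0.21 + (1 − x), giving x = 0.368.

0.368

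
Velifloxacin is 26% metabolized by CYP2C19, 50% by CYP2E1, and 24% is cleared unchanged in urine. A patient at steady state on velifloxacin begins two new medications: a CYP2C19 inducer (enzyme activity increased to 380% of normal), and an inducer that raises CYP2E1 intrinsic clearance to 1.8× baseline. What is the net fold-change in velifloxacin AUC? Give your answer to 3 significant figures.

The CYP2C19 pathway (26% of clearance) is boosted to 3.8× activity: 0.26 × 3.8 = 0.988.
The CYP2E1 pathway (50% of clearance) rises to 1.8× activity: 0.5 × 1.8 = 0.9.
The remaining 24% of clearance is unaffected.
CL_new/CL_old = 0.988 + 0.9 + 0.24 = 2.128.
AUC ∝ 1/CL: fold-change = 1 / 2.128 = 0.470.

0.470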